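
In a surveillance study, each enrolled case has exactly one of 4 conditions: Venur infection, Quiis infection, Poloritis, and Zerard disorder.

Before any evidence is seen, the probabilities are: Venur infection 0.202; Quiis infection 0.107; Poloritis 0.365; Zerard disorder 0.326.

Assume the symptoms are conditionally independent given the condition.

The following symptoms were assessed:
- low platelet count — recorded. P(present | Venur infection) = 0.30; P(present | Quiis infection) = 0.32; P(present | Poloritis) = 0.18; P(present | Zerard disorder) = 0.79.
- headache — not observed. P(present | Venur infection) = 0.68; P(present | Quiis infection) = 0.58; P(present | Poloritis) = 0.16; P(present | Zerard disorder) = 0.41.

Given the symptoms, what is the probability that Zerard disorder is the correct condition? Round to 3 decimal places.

0.631

Multiply each prior by the joint likelihood of the symptom pattern (using 1 − P(present | H) for each absent symptom):
  Venur infection: 0.202 × 0.30 × (1 − 0.68) = 0.019392
  Quiis infection: 0.107 × 0.32 × (1 − 0.58) = 0.014381
  Poloritis: 0.365 × 0.18 × (1 − 0.16) = 0.055188
  Zerard disorder: 0.326 × 0.79 × (1 − 0.41) = 0.15195
The unnormalized weights sum to 0.24091.
P(Zerard disorder | evidence) = 0.15195 / 0.24091 ≈ 0.631.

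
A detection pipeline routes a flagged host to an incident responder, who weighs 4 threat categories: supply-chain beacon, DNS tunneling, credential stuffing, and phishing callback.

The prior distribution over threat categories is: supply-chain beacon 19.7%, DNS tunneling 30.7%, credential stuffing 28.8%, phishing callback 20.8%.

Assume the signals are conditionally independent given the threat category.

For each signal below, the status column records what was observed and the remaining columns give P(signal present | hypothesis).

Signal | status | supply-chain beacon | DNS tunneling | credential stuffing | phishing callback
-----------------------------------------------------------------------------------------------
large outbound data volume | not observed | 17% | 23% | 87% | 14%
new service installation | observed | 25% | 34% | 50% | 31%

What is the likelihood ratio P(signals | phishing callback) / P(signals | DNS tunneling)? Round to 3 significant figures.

1.02

Take the product of per-signal likelihoods under each hypothesis (using 1 − P(present | H) for each absent signal), then divide.
  phishing callback: (1 − 0.14) × 0.31 = 0.2666
  DNS tunneling: (1 − 0.23) × 0.34 = 0.2618
Bayes factor = 0.2666 / 0.2618 ≈ 1.02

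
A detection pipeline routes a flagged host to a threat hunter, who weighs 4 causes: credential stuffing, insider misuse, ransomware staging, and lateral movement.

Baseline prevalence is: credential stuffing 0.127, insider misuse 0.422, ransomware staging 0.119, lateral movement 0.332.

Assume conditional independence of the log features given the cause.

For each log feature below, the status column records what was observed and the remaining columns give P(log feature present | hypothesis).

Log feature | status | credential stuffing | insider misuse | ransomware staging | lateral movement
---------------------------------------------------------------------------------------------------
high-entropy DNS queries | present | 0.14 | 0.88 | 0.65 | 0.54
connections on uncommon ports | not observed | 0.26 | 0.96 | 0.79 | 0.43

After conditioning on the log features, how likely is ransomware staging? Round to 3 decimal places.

0.111

By Bayes' rule with conditional independence, the unnormalized weight for each hypothesis is prior × ∏ likelihoods (using 1 − P(present | H) for each absent log feature):
  credential stuffing: 0.127 × 0.14 × (1 − 0.26) = 0.013157
  insider misuse: 0.422 × 0.88 × (1 − 0.96) = 0.014854
  ransomware staging: 0.119 × 0.65 × (1 − 0.79) = 0.016243
  lateral movement: 0.332 × 0.54 × (1 − 0.43) = 0.10219
Normalizing constant Z = 0.013157 + 0.014854 + 0.016243 + 0.10219 = 0.14644.
P(ransomware staging | evidence) = 0.016243 / 0.14644 ≈ 0.111.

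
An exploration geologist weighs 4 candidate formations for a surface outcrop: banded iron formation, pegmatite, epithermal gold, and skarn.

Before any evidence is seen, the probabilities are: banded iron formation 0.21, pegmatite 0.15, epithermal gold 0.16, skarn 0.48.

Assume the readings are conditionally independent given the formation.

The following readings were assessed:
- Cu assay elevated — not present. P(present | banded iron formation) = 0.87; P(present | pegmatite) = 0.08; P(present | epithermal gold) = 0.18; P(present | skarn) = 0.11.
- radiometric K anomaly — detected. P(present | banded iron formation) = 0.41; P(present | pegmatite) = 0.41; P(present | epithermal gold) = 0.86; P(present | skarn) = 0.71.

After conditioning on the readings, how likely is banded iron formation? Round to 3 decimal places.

Multiply each prior by the joint likelihood of the reading pattern (using 1 − P(present | H) for each absent reading):
  banded iron formation: 0.21 × (1 − 0.87) × 0.41 = 0.011193
  pegmatite: 0.15 × (1 − 0.08) × 0.41 = 0.05658
  epithermal gold: 0.16 × (1 − 0.18) × 0.86 = 0.11283
  skarn: 0.48 × (1 − 0.11) × 0.71 = 0.30331
The unnormalized weights sum to 0.48392.
P(banded iron formation | evidence) = 0.011193 / 0.48392 ≈ 0.023.

0.023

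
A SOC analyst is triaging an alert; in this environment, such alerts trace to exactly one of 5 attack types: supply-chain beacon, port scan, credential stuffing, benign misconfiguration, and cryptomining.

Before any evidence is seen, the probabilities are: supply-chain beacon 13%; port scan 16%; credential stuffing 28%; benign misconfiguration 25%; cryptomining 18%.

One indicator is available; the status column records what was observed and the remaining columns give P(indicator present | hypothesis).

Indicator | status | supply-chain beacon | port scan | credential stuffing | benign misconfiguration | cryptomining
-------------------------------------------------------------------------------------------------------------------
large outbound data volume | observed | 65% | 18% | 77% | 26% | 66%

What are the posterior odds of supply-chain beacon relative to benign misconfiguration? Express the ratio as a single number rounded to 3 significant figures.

The normalizing constant cancels in an odds ratio, so compute prior × likelihood for the two hypotheses only:
  supply-chain beacon: 0.13 × 0.65 = 0.0845
  benign misconfiguration: 0.25 × 0.26 = 0.065
Posterior odds = 0.0845 / 0.065 ≈ 1.30.

1.30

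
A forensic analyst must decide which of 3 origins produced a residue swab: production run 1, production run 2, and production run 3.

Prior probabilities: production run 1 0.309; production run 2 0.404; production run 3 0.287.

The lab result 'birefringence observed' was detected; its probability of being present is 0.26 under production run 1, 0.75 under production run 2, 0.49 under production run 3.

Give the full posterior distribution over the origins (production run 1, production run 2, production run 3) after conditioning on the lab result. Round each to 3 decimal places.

For each hypothesis, the unnormalized posterior weight is prior × likelihood:
  production run 1: 0.309 × 0.26 = 0.08034
  production run 2: 0.404 × 0.75 = 0.303
  production run 3: 0.287 × 0.49 = 0.14063
The unnormalized weights sum to 0.52397.
P(production run 1 | evidence) = 0.08034 / 0.52397 ≈ 0.153
P(production run 2 | evidence) = 0.303 / 0.52397 ≈ 0.578
P(production run 3 | evidence) = 0.14063 / 0.52397 ≈ 0.268

0.153, 0.578, 0.268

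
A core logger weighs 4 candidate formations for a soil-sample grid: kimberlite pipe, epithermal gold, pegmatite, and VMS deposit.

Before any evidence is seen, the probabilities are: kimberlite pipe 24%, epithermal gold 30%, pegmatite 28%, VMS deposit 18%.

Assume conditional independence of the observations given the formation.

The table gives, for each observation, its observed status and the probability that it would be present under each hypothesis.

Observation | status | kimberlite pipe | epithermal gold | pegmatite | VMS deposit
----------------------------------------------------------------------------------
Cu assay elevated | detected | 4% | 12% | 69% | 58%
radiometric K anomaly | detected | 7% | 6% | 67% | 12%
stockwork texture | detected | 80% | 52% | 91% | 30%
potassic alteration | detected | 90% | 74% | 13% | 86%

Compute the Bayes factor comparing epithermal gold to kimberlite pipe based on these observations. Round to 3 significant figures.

The Bayes factor is the ratio of the joint likelihoods of the evidence pattern under the two hypotheses.
  epithermal gold: 0.12 × 0.06 × 0.52 × 0.74 = 0.0027706
  kimberlite pipe: 0.04 × 0.07 × 0.80 × 0.90 = 0.002016
Bayes factor = 0.0027706 / 0.002016 ≈ 1.37

1.37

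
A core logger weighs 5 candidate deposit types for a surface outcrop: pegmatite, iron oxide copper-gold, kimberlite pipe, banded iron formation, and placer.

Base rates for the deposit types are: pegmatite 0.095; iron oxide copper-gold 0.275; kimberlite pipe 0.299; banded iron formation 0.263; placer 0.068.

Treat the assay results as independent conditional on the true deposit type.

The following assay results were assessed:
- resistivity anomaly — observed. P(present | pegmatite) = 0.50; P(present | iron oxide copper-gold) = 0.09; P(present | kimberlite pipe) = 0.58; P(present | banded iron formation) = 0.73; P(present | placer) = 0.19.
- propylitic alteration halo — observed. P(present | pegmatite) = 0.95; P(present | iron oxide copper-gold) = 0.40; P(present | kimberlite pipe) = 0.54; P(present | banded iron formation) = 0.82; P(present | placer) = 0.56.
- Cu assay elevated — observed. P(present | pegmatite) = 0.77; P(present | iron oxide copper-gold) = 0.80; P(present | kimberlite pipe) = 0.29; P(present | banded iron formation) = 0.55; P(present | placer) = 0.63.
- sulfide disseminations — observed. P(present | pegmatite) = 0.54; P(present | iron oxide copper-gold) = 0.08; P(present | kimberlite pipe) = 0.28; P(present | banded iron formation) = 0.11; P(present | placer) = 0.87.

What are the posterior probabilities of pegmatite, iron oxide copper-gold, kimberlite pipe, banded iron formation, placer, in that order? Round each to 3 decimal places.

Multiply each prior by the joint likelihood of the assay result pattern:
  pegmatite: 0.095 × 0.50 × 0.95 × 0.77 × 0.54 = 0.018763
  iron oxide copper-gold: 0.275 × 0.09 × 0.40 × 0.80 × 0.08 = 0.0006336
  kimberlite pipe: 0.299 × 0.58 × 0.54 × 0.29 × 0.28 = 0.0076041
  banded iron formation: 0.263 × 0.73 × 0.82 × 0.55 × 0.11 = 0.0095246
  placer: 0.068 × 0.19 × 0.56 × 0.63 × 0.87 = 0.0039656
The unnormalized weights sum to 0.040491.
P(pegmatite | evidence) = 0.018763 / 0.040491 ≈ 0.463
P(iron oxide copper-gold | evidence) = 0.0006336 / 0.040491 ≈ 0.016
P(kimberlite pipe | evidence) = 0.0076041 / 0.040491 ≈ 0.188
P(banded iron formation | evidence) = 0.0095246 / 0.040491 ≈ 0.235
P(placer | evidence) = 0.0039656 / 0.040491 ≈ 0.098

0.463, 0.016, 0.188, 0.235, 0.098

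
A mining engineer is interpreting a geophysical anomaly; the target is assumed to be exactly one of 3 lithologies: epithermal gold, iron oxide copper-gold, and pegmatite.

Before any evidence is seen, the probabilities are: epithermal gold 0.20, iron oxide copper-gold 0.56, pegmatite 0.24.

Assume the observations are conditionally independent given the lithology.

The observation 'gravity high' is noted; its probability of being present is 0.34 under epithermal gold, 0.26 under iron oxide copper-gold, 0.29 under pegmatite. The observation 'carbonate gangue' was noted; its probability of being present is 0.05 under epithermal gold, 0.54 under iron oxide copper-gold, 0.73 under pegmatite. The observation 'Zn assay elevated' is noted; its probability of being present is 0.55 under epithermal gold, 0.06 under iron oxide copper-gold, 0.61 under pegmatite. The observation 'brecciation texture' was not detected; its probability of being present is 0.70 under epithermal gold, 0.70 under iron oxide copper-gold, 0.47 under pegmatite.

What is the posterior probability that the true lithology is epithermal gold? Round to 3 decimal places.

Multiply each prior by the joint likelihood of the evidence pattern (using 1 − P(present | H) for each absent observation):
  epithermal gold: 0.20 × 0.34 × 0.05 × 0.55 × (1 − 0.70) = 0.000561
  iron oxide copper-gold: 0.56 × 0.26 × 0.54 × 0.06 × (1 − 0.70) = 0.0014152
  pegmatite: 0.24 × 0.29 × 0.73 × 0.61 × (1 − 0.47) = 0.016426
Marginal likelihood of the evidence = 0.018402.
P(epithermal gold | evidence) = 0.000561 / 0.018402 ≈ 0.030.

0.030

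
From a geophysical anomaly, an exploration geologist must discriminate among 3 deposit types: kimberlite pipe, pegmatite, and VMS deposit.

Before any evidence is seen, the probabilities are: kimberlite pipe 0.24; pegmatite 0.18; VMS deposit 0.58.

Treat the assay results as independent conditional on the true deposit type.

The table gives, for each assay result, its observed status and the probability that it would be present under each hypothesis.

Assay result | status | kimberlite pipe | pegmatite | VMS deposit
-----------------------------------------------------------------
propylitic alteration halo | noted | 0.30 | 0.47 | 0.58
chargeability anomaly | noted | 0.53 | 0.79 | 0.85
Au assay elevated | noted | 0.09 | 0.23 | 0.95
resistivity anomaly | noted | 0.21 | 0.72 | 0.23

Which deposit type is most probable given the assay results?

VMS deposit

Multiply each prior by the joint likelihood of the assay result pattern:
  kimberlite pipe: 0.24 × 0.30 × 0.53 × 0.09 × 0.21 = 0.00072122
  pegmatite: 0.18 × 0.47 × 0.79 × 0.23 × 0.72 = 0.011068
  VMS deposit: 0.58 × 0.58 × 0.85 × 0.95 × 0.23 = 0.062478
The unnormalized weights sum to 0.074267.
P(kimberlite pipe | evidence) ≈ 0.00072122 / 0.074267 ≈ 0.010
P(pegmatite | evidence) ≈ 0.011068 / 0.074267 ≈ 0.149
P(VMS deposit | evidence) ≈ 0.062478 / 0.074267 ≈ 0.841
The largest is 0.841, so VMS deposit is most probable.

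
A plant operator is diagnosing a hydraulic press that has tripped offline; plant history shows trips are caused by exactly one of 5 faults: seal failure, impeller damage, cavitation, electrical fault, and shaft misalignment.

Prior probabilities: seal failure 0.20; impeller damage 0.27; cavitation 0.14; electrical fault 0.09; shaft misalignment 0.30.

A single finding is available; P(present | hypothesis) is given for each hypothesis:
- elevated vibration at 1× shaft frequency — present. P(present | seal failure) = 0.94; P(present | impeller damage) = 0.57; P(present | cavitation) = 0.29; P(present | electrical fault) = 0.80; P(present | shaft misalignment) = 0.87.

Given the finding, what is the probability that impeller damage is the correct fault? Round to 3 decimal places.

Multiply each prior by the likelihood of the finding:
  seal failure: 0.20 × 0.94 = 0.188
  impeller damage: 0.27 × 0.57 = 0.1539
  cavitation: 0.14 × 0.29 = 0.0406
  electrical fault: 0.09 × 0.80 = 0.072
  shaft misalignment: 0.30 × 0.87 = 0.261
Normalizing constant Z = 0.188 + 0.1539 + 0.0406 + 0.072 + 0.261 = 0.7155.
P(impeller damage | evidence) = 0.1539 / 0.7155 ≈ 0.215.

0.215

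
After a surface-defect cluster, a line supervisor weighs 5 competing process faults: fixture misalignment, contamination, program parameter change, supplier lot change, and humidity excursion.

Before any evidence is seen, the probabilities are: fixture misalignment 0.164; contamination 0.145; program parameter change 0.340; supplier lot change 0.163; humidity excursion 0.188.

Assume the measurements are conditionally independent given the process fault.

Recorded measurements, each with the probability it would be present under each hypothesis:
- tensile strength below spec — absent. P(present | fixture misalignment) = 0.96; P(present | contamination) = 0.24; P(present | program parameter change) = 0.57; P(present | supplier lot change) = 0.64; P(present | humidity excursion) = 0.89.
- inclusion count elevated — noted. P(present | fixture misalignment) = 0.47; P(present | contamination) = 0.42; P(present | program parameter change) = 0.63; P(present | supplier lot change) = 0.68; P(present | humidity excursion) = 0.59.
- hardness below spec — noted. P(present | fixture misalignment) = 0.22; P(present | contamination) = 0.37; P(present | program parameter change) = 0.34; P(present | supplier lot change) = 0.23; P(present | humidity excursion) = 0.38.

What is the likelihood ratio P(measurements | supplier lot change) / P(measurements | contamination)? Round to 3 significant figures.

The Bayes factor is the ratio of the joint likelihoods of the measurement pattern under the two hypotheses (using 1 − P(present | H) for each absent measurement).
  supplier lot change: (1 − 0.64) × 0.68 × 0.23 = 0.056304
  contamination: (1 − 0.24) × 0.42 × 0.37 = 0.1181
Bayes factor = 0.056304 / 0.1181 ≈ 0.477

0.477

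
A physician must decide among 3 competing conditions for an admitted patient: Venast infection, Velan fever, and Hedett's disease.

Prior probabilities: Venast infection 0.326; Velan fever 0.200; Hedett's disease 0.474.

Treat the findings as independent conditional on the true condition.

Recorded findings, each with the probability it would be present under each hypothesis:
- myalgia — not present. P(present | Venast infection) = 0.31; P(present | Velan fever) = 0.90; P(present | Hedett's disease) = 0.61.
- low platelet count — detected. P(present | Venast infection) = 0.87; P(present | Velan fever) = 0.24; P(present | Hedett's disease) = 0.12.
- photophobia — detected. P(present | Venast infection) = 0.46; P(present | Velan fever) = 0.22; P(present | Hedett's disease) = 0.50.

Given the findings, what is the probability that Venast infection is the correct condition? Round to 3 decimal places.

0.881

By Bayes' rule with conditional independence, the unnormalized weight for each hypothesis is prior × ∏ likelihoods (using 1 − P(present | H) for each absent finding):
  Venast infection: 0.326 × (1 − 0.31) × 0.87 × 0.46 = 0.090021
  Velan fever: 0.200 × (1 − 0.90) × 0.24 × 0.22 = 0.001056
  Hedett's disease: 0.474 × (1 − 0.61) × 0.12 × 0.50 = 0.011092
The unnormalized weights sum to 0.10217.
P(Venast infection | evidence) = 0.090021 / 0.10217 ≈ 0.881.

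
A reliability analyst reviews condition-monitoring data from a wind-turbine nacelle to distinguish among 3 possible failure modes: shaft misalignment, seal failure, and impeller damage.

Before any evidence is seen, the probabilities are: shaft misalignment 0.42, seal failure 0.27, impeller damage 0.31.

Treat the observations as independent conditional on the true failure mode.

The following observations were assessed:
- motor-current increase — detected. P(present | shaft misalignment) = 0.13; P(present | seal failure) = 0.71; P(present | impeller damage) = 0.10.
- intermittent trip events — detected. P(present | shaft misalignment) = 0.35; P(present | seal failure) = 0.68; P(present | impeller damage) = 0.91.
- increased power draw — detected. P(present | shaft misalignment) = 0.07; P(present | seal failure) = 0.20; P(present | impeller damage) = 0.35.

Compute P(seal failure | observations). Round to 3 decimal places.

0.699

For each hypothesis, the unnormalized posterior weight is prior × product of the observation likelihoods:
  shaft misalignment: 0.42 × 0.13 × 0.35 × 0.07 = 0.0013377
  seal failure: 0.27 × 0.71 × 0.68 × 0.20 = 0.026071
  impeller damage: 0.31 × 0.10 × 0.91 × 0.35 = 0.0098735
Normalizing constant Z = 0.0013377 + 0.026071 + 0.0098735 = 0.037282.
P(seal failure | evidence) = 0.026071 / 0.037282 ≈ 0.699.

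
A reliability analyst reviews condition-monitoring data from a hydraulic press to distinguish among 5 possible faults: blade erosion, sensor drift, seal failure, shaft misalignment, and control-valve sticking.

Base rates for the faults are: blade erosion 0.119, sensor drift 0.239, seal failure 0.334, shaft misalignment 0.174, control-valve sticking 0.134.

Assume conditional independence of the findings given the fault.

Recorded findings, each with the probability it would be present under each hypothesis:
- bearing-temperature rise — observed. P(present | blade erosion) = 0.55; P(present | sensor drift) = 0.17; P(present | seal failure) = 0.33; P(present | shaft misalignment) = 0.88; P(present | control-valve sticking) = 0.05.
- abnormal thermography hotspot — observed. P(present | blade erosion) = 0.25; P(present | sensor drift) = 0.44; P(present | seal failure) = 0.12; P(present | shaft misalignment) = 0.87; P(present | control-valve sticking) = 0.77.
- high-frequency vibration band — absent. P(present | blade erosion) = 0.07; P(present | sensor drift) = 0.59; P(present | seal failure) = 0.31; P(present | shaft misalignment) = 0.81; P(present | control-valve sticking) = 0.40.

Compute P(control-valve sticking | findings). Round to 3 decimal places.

0.052

By Bayes' rule with conditional independence, the unnormalized weight for each hypothesis is prior × ∏ likelihoods (using 1 − P(present | H) for each absent finding):
  blade erosion: 0.119 × 0.55 × 0.25 × (1 − 0.07) = 0.015217
  sensor drift: 0.239 × 0.17 × 0.44 × (1 − 0.59) = 0.0073297
  seal failure: 0.334 × 0.33 × 0.12 × (1 − 0.31) = 0.0091262
  shaft misalignment: 0.174 × 0.88 × 0.87 × (1 − 0.81) = 0.025311
  control-valve sticking: 0.134 × 0.05 × 0.77 × (1 − 0.40) = 0.0030954
Marginal likelihood of the evidence = 0.060079.
P(control-valve sticking | evidence) = 0.0030954 / 0.060079 ≈ 0.052.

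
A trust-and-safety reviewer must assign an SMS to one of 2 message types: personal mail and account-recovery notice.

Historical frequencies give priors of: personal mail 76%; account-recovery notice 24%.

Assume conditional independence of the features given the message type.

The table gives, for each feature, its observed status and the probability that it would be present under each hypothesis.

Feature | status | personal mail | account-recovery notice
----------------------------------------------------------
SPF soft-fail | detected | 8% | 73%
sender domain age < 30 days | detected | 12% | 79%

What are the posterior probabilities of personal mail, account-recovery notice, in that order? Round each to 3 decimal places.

0.050, 0.950

For each hypothesis, the unnormalized posterior weight is prior × product of the feature likelihoods:
  personal mail: 0.76 × 0.08 × 0.12 = 0.007296
  account-recovery notice: 0.24 × 0.73 × 0.79 = 0.13841
Marginal likelihood of the evidence = 0.1457.
P(personal mail | evidence) = 0.007296 / 0.1457 ≈ 0.050
P(account-recovery notice | evidence) = 0.13841 / 0.1457 ≈ 0.950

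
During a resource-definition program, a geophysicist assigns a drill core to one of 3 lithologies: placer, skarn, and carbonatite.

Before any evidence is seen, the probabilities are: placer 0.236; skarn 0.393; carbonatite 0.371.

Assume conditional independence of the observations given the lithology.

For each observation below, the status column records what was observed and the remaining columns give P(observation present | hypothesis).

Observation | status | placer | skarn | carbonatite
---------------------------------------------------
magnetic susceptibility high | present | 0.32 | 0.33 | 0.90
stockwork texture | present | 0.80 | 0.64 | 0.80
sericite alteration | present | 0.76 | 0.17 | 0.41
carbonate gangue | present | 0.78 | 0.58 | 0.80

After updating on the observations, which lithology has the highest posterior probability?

carbonatite

Multiply each prior by the joint likelihood of the evidence pattern:
  placer: 0.236 × 0.32 × 0.80 × 0.76 × 0.78 = 0.035815
  skarn: 0.393 × 0.33 × 0.64 × 0.17 × 0.58 = 0.008184
  carbonatite: 0.371 × 0.90 × 0.80 × 0.41 × 0.80 = 0.087615
The unnormalized weights sum to 0.13161.
P(placer | evidence) ≈ 0.035815 / 0.13161 ≈ 0.272
P(skarn | evidence) ≈ 0.008184 / 0.13161 ≈ 0.062
P(carbonatite | evidence) ≈ 0.087615 / 0.13161 ≈ 0.666
The largest is 0.666, so carbonatite is most probable.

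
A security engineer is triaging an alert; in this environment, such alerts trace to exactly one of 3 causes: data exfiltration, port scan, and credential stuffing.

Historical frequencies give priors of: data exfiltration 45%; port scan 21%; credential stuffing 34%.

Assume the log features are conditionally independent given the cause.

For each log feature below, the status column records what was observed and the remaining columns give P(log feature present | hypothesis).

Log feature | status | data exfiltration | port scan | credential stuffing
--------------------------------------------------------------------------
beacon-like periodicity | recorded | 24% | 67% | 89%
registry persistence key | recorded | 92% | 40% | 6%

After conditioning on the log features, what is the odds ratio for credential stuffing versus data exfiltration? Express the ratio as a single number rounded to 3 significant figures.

Unnormalized posterior weight (prior times the log feature likelihoods) for each of the two hypotheses:
  credential stuffing: 0.34 × 0.89 × 0.06 = 0.018156
  data exfiltration: 0.45 × 0.24 × 0.92 = 0.09936
Odds(credential stuffing : data exfiltration) = 0.018156 / 0.09936 ≈ 0.183.

0.183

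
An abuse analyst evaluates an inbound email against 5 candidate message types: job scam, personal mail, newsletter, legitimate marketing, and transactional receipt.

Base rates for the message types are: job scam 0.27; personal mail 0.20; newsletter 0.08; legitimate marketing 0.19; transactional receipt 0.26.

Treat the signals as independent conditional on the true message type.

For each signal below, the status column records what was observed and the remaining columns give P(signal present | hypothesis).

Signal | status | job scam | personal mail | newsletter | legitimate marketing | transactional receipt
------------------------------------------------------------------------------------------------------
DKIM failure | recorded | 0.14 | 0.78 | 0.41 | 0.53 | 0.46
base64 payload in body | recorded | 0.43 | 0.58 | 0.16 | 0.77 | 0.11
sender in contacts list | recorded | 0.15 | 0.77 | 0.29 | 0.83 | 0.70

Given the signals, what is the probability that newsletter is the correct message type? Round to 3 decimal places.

0.010

For each hypothesis, the unnormalized posterior weight is prior × product of the signal likelihoods:
  job scam: 0.27 × 0.14 × 0.43 × 0.15 = 0.0024381
  personal mail: 0.20 × 0.78 × 0.58 × 0.77 = 0.06967
  newsletter: 0.08 × 0.41 × 0.16 × 0.29 = 0.0015219
  legitimate marketing: 0.19 × 0.53 × 0.77 × 0.83 = 0.064357
  transactional receipt: 0.26 × 0.46 × 0.11 × 0.70 = 0.0092092
Normalizing constant Z = 0.0024381 + 0.06967 + 0.0015219 + 0.064357 + 0.0092092 = 0.1472.
P(newsletter | evidence) = 0.0015219 / 0.1472 ≈ 0.010.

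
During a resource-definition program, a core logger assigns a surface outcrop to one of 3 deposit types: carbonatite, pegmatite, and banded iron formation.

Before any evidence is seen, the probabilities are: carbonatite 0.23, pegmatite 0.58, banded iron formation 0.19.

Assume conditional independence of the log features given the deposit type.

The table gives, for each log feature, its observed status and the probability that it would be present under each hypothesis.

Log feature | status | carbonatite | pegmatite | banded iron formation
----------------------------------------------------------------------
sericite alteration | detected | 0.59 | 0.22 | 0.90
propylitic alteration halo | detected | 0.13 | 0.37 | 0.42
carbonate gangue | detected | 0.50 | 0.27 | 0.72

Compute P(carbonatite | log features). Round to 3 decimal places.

0.120

Multiply each prior by the joint likelihood of the log feature pattern:
  carbonatite: 0.23 × 0.59 × 0.13 × 0.50 = 0.0088205
  pegmatite: 0.58 × 0.22 × 0.37 × 0.27 = 0.012747
  banded iron formation: 0.19 × 0.90 × 0.42 × 0.72 = 0.05171
Normalizing constant Z = 0.0088205 + 0.012747 + 0.05171 = 0.073278.
P(carbonatite | evidence) = 0.0088205 / 0.073278 ≈ 0.120.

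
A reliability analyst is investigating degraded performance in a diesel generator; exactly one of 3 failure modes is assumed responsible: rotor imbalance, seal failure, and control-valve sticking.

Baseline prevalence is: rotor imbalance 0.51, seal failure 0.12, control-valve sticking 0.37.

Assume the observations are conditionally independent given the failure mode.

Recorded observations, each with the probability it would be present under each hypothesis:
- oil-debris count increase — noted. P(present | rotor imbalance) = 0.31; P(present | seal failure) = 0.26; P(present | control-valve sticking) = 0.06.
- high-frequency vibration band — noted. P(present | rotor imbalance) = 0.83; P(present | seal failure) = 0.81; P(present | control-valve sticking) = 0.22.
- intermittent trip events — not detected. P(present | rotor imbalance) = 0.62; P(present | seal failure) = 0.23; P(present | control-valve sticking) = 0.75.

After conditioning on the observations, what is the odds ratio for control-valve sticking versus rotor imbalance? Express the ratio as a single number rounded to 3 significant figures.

Unnormalized posterior weight (prior times the observation likelihoods) for each of the two hypotheses (using 1 − P(present | H) for each absent observation):
  control-valve sticking: 0.37 × 0.06 × 0.22 × (1 − 0.75) = 0.001221
  rotor imbalance: 0.51 × 0.31 × 0.83 × (1 − 0.62) = 0.049865
Odds(control-valve sticking : rotor imbalance) = 0.001221 / 0.049865 ≈ 0.0245.

0.0245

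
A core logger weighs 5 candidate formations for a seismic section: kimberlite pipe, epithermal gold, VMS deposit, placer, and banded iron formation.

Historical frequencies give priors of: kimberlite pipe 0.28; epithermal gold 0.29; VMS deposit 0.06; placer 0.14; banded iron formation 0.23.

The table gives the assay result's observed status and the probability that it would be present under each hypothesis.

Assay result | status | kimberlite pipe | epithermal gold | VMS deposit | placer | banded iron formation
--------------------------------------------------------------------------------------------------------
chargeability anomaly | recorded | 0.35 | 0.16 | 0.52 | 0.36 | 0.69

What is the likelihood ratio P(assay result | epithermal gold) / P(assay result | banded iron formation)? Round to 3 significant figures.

Likelihood of this assay result under each hypothesis:
  epithermal gold: 0.16
  banded iron formation: 0.69
Bayes factor = 0.16 / 0.69 ≈ 0.232

0.232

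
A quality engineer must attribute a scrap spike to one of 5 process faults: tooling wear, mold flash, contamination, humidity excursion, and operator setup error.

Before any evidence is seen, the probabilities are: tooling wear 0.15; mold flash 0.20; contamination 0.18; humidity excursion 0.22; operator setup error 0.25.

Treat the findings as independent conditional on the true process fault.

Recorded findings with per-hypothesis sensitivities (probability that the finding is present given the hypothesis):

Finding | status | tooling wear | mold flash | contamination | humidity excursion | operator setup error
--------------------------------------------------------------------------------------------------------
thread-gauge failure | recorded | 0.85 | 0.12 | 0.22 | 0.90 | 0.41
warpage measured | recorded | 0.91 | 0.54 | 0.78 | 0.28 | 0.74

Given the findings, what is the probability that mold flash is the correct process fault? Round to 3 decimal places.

By Bayes' rule with conditional independence, the unnormalized weight for each hypothesis is prior × ∏ likelihoods:
  tooling wear: 0.15 × 0.85 × 0.91 = 0.11603
  mold flash: 0.20 × 0.12 × 0.54 = 0.01296
  contamination: 0.18 × 0.22 × 0.78 = 0.030888
  humidity excursion: 0.22 × 0.90 × 0.28 = 0.05544
  operator setup error: 0.25 × 0.41 × 0.74 = 0.07585
Marginal likelihood of the evidence = 0.29116.
P(mold flash | evidence) = 0.01296 / 0.29116 ≈ 0.045.

0.045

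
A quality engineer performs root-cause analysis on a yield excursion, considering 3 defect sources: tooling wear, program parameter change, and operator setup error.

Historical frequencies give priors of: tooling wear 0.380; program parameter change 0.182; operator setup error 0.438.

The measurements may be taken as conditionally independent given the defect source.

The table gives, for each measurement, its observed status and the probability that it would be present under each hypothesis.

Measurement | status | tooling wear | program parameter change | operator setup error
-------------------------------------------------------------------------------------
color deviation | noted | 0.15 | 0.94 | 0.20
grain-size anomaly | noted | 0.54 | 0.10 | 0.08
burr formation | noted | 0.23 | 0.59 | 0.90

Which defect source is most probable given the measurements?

For each hypothesis, the unnormalized posterior weight is prior × product of the measurement likelihoods:
  tooling wear: 0.380 × 0.15 × 0.54 × 0.23 = 0.0070794
  program parameter change: 0.182 × 0.94 × 0.10 × 0.59 = 0.010094
  operator setup error: 0.438 × 0.20 × 0.08 × 0.90 = 0.0063072
The unnormalized weights sum to 0.02348.
P(tooling wear | evidence) ≈ 0.0070794 / 0.02348 ≈ 0.302
P(program parameter change | evidence) ≈ 0.010094 / 0.02348 ≈ 0.430
P(operator setup error | evidence) ≈ 0.0063072 / 0.02348 ≈ 0.269
The largest is 0.430, so program parameter change is most probable.

program parameter change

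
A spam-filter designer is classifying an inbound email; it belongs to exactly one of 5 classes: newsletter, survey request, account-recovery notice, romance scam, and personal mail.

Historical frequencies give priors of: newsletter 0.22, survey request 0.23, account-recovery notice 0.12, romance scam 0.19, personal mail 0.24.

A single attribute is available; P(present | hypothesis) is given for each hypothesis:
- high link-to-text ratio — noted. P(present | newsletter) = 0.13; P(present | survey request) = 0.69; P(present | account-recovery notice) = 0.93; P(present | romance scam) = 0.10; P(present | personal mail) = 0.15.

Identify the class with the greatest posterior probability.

survey request

Multiply each prior by the likelihood of the attribute:
  newsletter: 0.22 × 0.13 = 0.0286
  survey request: 0.23 × 0.69 = 0.1587
  account-recovery notice: 0.12 × 0.93 = 0.1116
  romance scam: 0.19 × 0.10 = 0.019
  personal mail: 0.24 × 0.15 = 0.036
The unnormalized weights sum to 0.3539.
P(newsletter | evidence) ≈ 0.0286 / 0.3539 ≈ 0.081
P(survey request | evidence) ≈ 0.1587 / 0.3539 ≈ 0.448
P(account-recovery notice | evidence) ≈ 0.1116 / 0.3539 ≈ 0.315
P(romance scam | evidence) ≈ 0.019 / 0.3539 ≈ 0.054
P(personal mail | evidence) ≈ 0.036 / 0.3539 ≈ 0.102
The largest is 0.448, so survey request is most probable.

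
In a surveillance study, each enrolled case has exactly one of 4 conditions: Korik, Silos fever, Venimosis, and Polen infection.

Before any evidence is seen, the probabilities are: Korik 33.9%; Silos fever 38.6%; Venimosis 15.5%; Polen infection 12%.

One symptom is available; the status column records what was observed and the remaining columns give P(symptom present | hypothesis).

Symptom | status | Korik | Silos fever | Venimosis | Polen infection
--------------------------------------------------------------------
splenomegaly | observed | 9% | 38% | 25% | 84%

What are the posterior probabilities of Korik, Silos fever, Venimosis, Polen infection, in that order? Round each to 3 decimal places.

0.096, 0.463, 0.122, 0.318

For each hypothesis, the unnormalized posterior weight is prior × likelihood:
  Korik: 0.339 × 0.09 = 0.03051
  Silos fever: 0.386 × 0.38 = 0.14668
  Venimosis: 0.155 × 0.25 = 0.03875
  Polen infection: 0.120 × 0.84 = 0.1008
The unnormalized weights sum to 0.31674.
P(Korik | evidence) = 0.03051 / 0.31674 ≈ 0.096
P(Silos fever | evidence) = 0.14668 / 0.31674 ≈ 0.463
P(Venimosis | evidence) = 0.03875 / 0.31674 ≈ 0.122
P(Polen infection | evidence) = 0.1008 / 0.31674 ≈ 0.318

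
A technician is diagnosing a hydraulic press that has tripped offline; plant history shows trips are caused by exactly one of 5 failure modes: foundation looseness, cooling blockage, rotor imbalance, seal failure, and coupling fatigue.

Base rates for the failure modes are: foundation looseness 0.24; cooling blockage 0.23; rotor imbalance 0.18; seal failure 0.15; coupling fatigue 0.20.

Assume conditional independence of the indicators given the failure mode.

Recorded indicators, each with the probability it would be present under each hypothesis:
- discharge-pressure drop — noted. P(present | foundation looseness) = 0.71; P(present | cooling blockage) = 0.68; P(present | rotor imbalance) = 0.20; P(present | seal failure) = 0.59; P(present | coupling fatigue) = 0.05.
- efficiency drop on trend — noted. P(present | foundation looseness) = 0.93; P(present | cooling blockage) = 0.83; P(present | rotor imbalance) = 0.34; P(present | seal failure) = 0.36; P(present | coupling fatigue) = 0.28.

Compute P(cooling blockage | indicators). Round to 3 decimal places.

By Bayes' rule with conditional independence, the unnormalized weight for each hypothesis is prior × ∏ likelihoods:
  foundation looseness: 0.24 × 0.71 × 0.93 = 0.15847
  cooling blockage: 0.23 × 0.68 × 0.83 = 0.12981
  rotor imbalance: 0.18 × 0.20 × 0.34 = 0.01224
  seal failure: 0.15 × 0.59 × 0.36 = 0.03186
  coupling fatigue: 0.20 × 0.05 × 0.28 = 0.0028
Normalizing constant Z = 0.15847 + 0.12981 + 0.01224 + 0.03186 + 0.0028 = 0.33518.
P(cooling blockage | evidence) = 0.12981 / 0.33518 ≈ 0.387.

0.387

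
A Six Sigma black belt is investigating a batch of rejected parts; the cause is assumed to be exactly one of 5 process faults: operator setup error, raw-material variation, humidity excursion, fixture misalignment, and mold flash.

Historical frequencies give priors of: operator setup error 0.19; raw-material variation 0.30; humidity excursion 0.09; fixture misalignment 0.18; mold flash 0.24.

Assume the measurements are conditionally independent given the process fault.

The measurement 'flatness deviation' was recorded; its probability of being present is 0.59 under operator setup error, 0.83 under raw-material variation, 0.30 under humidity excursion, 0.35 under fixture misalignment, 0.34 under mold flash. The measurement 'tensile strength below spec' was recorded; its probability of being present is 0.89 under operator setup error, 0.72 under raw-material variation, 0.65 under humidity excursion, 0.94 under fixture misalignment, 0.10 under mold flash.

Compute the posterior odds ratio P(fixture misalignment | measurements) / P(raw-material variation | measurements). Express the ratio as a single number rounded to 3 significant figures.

Unnormalized posterior weight (prior times the measurement likelihoods) for each of the two hypotheses:
  fixture misalignment: 0.18 × 0.35 × 0.94 = 0.05922
  raw-material variation: 0.30 × 0.83 × 0.72 = 0.17928
Posterior odds = 0.05922 / 0.17928 ≈ 0.330.

0.330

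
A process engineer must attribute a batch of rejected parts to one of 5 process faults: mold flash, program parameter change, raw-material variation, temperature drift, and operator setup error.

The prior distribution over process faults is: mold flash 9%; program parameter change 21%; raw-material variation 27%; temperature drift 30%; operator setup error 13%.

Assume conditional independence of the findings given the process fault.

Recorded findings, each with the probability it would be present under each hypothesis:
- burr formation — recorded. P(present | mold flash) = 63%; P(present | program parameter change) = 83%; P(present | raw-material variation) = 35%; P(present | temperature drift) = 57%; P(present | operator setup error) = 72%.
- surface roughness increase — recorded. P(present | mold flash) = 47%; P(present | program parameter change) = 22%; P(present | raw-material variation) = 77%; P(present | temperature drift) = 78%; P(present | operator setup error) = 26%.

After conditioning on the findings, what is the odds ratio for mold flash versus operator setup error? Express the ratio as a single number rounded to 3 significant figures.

1.10

Unnormalized posterior weight (prior times the finding likelihoods) for each of the two hypotheses:
  mold flash: 0.09 × 0.63 × 0.47 = 0.026649
  operator setup error: 0.13 × 0.72 × 0.26 = 0.024336
Posterior odds = 0.026649 / 0.024336 ≈ 1.10.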